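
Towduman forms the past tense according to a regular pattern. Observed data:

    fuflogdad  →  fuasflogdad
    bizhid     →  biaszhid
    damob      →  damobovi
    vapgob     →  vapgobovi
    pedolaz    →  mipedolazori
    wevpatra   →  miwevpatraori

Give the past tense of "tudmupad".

fuflogdad and pedolaz both have last vowel 'a' yet inflect differently (fuasflogdad, mipedolazori), so the last vowel is not what conditions the rule; the final letter is.
"tudmupad" ends in -d. The stems ending in -d (fuflogdad → fuasflogdad, bizhid → biaszhid) insert -as- after the first vowel.
The other patterns: stems ending in -b add -ovi; stems ending in -a or -z add mi- … -ori around the stem.
So tudmupad → tuasdmupad.

tuasdmupad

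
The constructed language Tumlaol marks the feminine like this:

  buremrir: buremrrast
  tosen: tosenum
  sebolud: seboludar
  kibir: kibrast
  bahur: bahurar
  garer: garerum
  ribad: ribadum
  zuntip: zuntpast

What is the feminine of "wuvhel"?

wuvhelum

"wuvhel" has last vowel 'e'. The stems whose last vowel is 'e' (tosen → tosenum, garer → garerum) add -um.
The other patterns: stems whose last vowel is 'u' add -ar; stems whose last vowel is 'i' delete the last vowel and add -ast.
So wuvhel → wuvhelum.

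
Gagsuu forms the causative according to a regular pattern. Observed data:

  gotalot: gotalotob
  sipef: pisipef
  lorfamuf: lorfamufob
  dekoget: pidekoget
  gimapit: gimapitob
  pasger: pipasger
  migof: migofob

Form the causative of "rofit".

sipef and lorfamuf both end in -f yet inflect differently (pisipef, lorfamufob), so the final letter is not what conditions the rule; the last vowel is.
"rofit" has last vowel 'i'. The one such stem in the data (gimapit → gimapitob) adds -ob, so the same rule applies.
So rofit → rofitob.

rofitob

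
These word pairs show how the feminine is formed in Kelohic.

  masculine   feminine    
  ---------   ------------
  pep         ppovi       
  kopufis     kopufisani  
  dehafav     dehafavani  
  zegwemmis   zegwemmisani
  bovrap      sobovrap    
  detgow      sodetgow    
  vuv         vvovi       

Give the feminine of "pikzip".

pep and bovrap both end in -p yet inflect differently (ppovi, sobovrap), so the final letter is not what conditions the rule; the number of vowels is.
"pikzip" has 2 vowels. The stems with 2 vowels (detgow → sodetgow, bovrap → sobovrap) add the prefix so-.
The other patterns: stems with 1 vowel delete the last vowel and add -ovi; stems with 3 vowels add -ani.
So pikzip → sopikzip.

sopikzip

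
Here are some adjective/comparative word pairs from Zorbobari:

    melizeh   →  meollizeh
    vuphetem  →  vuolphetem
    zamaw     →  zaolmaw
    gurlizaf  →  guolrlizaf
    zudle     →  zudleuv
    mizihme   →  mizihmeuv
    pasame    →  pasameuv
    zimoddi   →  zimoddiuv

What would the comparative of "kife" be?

kifeuv

melizeh and zudle both have last vowel 'e' yet inflect differently (meollizeh, zudleuv), so the last vowel is not what conditions the rule; whether the stem ends in a vowel or a consonant is.
"kife" ends in a vowel. The stems ending in a vowel (zudle → zudleuv, mizihme → mizihmeuv, pasame → pasameuv) add -uv.
So kife → kifeuv.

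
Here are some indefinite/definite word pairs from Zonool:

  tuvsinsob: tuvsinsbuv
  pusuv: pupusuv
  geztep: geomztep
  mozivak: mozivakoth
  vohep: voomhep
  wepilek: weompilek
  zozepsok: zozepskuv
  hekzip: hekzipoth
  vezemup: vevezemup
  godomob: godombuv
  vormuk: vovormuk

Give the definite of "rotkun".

rorotkun

mozivak and zozepsok both end in -k yet inflect differently (mozivakoth, zozepskuv), so the final letter is not what conditions the rule; the last vowel is.
"rotkun" has last vowel 'u'. The stems whose last vowel is 'u' (vezemup → vevezemup, vormuk → vovormuk, pusuv → pupusuv) repeat the first consonant+vowel as a prefix.
So rotkun → rorotkun.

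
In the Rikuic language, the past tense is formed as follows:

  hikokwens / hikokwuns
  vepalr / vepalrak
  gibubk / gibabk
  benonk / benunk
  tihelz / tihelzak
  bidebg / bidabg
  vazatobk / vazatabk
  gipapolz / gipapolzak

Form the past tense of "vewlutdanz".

vewlutdunz

vazatobk and benonk both end in -k yet inflect differently (vazatabk, benunk), so the final letter is not what conditions the rule; the second-to-last letter is.
"vewlutdanz" has second-to-last letter 'n'. The stems whose second-to-last letter is 'n' (hikokwens → hikokwuns, benonk → benunk) change the last vowel to 'u'.
So vewlutdanz → vewlutdunz.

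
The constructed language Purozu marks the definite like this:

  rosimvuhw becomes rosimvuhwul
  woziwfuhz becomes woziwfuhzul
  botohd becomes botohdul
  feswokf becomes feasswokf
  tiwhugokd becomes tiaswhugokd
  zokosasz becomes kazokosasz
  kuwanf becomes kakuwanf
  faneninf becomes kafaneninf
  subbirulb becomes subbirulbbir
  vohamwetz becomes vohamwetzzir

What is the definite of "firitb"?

botohd and tiwhugokd both end in -d yet inflect differently (botohdul, tiaswhugokd), so the final letter is not what conditions the rule; the second-to-last letter is.
"firitb" has second-to-last letter 't'. The one such stem in the data (vohamwetz → vohamwetzzir) doubles the final consonant and adds -ir (as does subbirulb), so the same rule applies.
The other patterns: stems whose second-to-last letter is 'h' add -ul; stems whose second-to-last letter is 'k' insert -as- after the first vowel; stems whose second-to-last letter is 'n' or 's' add the prefix ka-.
So firitb → firitbbir.

firitbbir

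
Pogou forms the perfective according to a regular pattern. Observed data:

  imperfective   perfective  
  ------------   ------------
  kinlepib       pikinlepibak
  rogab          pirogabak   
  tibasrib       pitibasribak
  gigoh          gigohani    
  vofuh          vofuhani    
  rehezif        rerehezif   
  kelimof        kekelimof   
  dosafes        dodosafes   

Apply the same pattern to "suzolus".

kinlepib and rehezif both have last vowel 'i' yet inflect differently (pikinlepibak, rerehezif), so the last vowel is not what conditions the rule; the final letter is.
"suzolus" ends in -s. The one such stem in the data (dosafes → dodosafes) repeats the first consonant+vowel as a prefix (as do rehezif, kelimof), so the same rule applies.
So suzolus → susuzolus.

susuzolus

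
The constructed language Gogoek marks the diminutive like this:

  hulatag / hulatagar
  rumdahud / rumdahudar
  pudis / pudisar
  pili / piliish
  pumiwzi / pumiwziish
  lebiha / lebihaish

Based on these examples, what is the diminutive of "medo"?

pudis and pili both have last vowel 'i' yet inflect differently (pudisar, piliish), so the last vowel is not what conditions the rule; whether the stem ends in a vowel or a consonant is.
"medo" ends in a vowel. The stems ending in a vowel (pili → piliish, pumiwzi → pumiwziish, lebiha → lebihaish) add -ish.
The other pattern: stems ending in a consonant add -ar.
So medo → medoish.

medoish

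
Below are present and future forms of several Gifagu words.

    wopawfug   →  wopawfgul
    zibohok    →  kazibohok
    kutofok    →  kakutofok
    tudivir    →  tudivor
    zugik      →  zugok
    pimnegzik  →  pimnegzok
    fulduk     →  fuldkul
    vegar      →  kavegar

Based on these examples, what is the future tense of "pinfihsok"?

zugik and fulduk both end in -k yet inflect differently (zugok, fuldkul), so the final letter is not what conditions the rule; the last vowel is.
"pinfihsok" has last vowel 'o'. The stems whose last vowel is 'o' (zibohok → kazibohok, kutofok → kakutofok) add the prefix ka-.
The other patterns: stems whose last vowel is 'i' change the last vowel to 'o'; stems whose last vowel is 'u' delete the last vowel and add -ul.
So pinfihsok → kapinfihsok.

kapinfihsok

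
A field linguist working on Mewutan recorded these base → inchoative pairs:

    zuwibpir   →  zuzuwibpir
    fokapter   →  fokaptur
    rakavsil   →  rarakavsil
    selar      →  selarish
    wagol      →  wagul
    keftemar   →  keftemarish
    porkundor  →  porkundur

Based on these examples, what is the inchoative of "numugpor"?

"numugpor" has last vowel 'o'. The stems whose last vowel is 'o' (porkundor → porkundur, wagol → wagul) change the last vowel to 'u'.
So numugpor → numugpur.

numugpur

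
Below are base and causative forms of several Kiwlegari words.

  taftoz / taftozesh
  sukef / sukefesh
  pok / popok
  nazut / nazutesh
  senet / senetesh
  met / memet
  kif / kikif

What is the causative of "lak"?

lalak

sukef and kif both end in -f yet inflect differently (sukefesh, kikif), so the final letter is not what conditions the rule; the number of vowels is.
"lak" has 1 vowel. The stems with 1 vowel (kif → kikif, met → memet, pok → popok) repeat the first consonant+vowel as a prefix.
The other pattern: stems with 2 vowels add -esh.
So lak → lalak.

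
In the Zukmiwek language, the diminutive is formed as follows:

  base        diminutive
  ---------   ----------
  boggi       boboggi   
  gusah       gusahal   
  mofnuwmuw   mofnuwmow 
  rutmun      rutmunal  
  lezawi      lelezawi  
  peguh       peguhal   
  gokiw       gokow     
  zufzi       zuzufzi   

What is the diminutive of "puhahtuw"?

puhahtow

zufzi and gokiw both have last vowel 'i' yet inflect differently (zuzufzi, gokow), so the last vowel is not what conditions the rule; the final letter is.
"puhahtuw" ends in -w. The stems ending in -w (gokiw → gokow, mofnuwmuw → mofnuwmow) change the last vowel to 'o'.
The other patterns: stems ending in -i repeat the first consonant+vowel as a prefix; stems ending in -h or -n add -al.
So puhahtuw → puhahtow.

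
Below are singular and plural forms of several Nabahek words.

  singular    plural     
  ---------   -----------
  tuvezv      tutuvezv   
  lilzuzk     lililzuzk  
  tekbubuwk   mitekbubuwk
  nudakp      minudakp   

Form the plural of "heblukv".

miheblukv

lilzuzk and tekbubuwk both end in -k yet inflect differently (lililzuzk, mitekbubuwk), so the final letter is not what conditions the rule; the second-to-last letter is.
"heblukv" has second-to-last letter 'k'. The one such stem in the data (nudakp → minudakp) adds the prefix mi-, so the same rule applies.
So heblukv → miheblukv.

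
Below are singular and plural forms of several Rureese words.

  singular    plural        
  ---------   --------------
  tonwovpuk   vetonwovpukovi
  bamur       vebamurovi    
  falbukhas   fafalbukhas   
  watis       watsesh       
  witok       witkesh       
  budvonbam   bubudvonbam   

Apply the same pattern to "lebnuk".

tonwovpuk and witok both end in -k yet inflect differently (vetonwovpukovi, witkesh), so the final letter is not what conditions the rule; the last vowel is.
"lebnuk" has last vowel 'u'. The stems whose last vowel is 'u' (tonwovpuk → vetonwovpukovi, bamur → vebamurovi) add ve- … -ovi around the stem.
So lebnuk → velebnukovi.

velebnukovi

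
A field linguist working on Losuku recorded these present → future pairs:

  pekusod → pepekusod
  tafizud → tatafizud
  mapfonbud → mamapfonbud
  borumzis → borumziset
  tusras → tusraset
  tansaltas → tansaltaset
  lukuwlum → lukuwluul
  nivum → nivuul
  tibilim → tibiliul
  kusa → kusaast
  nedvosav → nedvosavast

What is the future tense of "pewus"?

pewuset

tafizud and lukuwlum both have last vowel 'u' yet inflect differently (tatafizud, lukuwluul), so the last vowel is not what conditions the rule; the final letter is.
"pewus" ends in -s. The stems ending in -s (borumzis → borumziset, tusras → tusraset, tansaltas → tansaltaset) add -et.
So pewus → pewuset.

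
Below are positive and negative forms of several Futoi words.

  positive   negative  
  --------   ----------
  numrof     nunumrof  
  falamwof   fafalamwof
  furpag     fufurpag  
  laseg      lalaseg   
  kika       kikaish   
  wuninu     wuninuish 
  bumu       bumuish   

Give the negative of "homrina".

"homrina" ends in a vowel. The stems ending in a vowel (kika → kikaish, wuninu → wuninuish, bumu → bumuish) add -ish.
So homrina → homrinaish.

homrinaish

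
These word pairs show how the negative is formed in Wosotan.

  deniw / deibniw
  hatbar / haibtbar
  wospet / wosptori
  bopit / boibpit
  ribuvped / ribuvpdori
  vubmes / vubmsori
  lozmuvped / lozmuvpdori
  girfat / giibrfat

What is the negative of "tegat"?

wospet and bopit both end in -t yet inflect differently (wosptori, boibpit), so the final letter is not what conditions the rule; the last vowel is.
"tegat" has last vowel 'a'. The stems whose last vowel is 'a' (hatbar → haibtbar, girfat → giibrfat) insert -ib- after the first vowel.
The other pattern: stems whose last vowel is 'e' delete the last vowel and add -ori.
So tegat → teibgat.

teibgat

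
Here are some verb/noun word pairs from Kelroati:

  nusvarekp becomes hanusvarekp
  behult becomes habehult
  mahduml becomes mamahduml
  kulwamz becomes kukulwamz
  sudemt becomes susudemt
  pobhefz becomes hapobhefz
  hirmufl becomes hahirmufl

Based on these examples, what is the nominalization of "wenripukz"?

hawenripukz

"wenripukz" has second-to-last letter 'k'. The one such stem in the data (nusvarekp → hanusvarekp) adds the prefix ha-, so the same rule applies.
So wenripukz → hawenripukz.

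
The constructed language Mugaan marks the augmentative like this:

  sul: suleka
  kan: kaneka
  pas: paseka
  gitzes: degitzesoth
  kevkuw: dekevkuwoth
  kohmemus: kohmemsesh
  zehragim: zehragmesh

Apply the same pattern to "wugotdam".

pas and gitzes both end in -s yet inflect differently (paseka, degitzesoth), so the final letter is not what conditions the rule; the number of vowels is.
"wugotdam" has 3 vowels. The stems with 3 vowels (kohmemus → kohmemsesh, zehragim → zehragmesh) delete the last vowel and add -esh.
So wugotdam → wugotdmesh.

wugotdmesh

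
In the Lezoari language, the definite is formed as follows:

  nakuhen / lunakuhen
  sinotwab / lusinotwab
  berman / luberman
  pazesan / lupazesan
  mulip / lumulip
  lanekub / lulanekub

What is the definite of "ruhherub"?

Every pair shown (nakuhen → lunakuhen, sinotwab → lusinotwab, berman → luberman, …) follows the same rule: add the prefix lu-.
So ruhherub → luruhherub.

luruhherub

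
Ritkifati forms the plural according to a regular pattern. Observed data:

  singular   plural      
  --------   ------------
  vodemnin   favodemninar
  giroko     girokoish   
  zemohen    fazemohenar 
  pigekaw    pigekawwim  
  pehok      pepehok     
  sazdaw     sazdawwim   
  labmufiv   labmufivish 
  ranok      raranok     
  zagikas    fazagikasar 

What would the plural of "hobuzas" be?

zagikas and pigekaw both have last vowel 'a' yet inflect differently (fazagikasar, pigekawwim), so the last vowel is not what conditions the rule; the final letter is.
"hobuzas" ends in -s. The one such stem in the data (zagikas → fazagikasar) adds fa- … -ar around the stem, so the same rule applies.
The other patterns: stems ending in -w double the final consonant and add -im; stems ending in -k repeat the first consonant+vowel as a prefix; stems ending in -o or -v add -ish.
So hobuzas → fahobuzasar.

fahobuzasar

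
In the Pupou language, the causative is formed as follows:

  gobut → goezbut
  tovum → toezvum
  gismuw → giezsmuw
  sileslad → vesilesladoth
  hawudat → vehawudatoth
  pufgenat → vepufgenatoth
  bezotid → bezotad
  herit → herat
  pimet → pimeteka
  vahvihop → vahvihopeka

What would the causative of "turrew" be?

turreweka

"turrew" has last vowel 'e'. The one such stem in the data (pimet → pimeteka) adds -eka, so the same rule applies.
The other patterns: stems whose last vowel is 'u' insert -ez- after the first vowel; stems whose last vowel is 'a' add ve- … -oth around the stem; stems whose last vowel is 'i' change the last vowel to 'a'.
So turrew → turreweka.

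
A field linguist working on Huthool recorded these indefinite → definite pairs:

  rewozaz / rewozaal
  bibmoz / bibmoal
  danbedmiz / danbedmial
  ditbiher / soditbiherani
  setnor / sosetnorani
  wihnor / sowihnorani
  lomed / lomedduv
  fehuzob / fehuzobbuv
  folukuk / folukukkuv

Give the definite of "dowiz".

dowial

"dowiz" ends in -z. The stems ending in -z (rewozaz → rewozaal, bibmoz → bibmoal, danbedmiz → danbedmial) drop the final letter and add -al.
The other patterns: stems ending in -r add so- … -ani around the stem; stems ending in -b, -d or -k double the final consonant and add -uv.
So dowiz → dowial.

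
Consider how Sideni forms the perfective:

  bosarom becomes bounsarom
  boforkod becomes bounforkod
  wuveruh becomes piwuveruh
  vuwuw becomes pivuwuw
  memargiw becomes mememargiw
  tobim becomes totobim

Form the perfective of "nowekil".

nonowekil

vuwuw and memargiw both end in -w yet inflect differently (pivuwuw, mememargiw), so the final letter is not what conditions the rule; the last vowel is.
"nowekil" has last vowel 'i'. The stems whose last vowel is 'i' (memargiw → mememargiw, tobim → totobim) repeat the first consonant+vowel as a prefix.
The other patterns: stems whose last vowel is 'o' insert -un- after the first vowel; stems whose last vowel is 'u' add the prefix pi-.
So nowekil → nonowekil.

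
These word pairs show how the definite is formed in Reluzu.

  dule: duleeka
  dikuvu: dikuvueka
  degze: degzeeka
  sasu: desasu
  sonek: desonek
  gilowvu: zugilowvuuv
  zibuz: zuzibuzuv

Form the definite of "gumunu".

dikuvu and sasu both end in -u yet inflect differently (dikuvueka, desasu), so the final letter is not what conditions the rule; the first letter is.
"gumunu" begins with g-. The one such stem in the data (gilowvu → zugilowvuuv) adds zu- … -uv around the stem, so the same rule applies.
So gumunu → zugumunuuv.

zugumunuuv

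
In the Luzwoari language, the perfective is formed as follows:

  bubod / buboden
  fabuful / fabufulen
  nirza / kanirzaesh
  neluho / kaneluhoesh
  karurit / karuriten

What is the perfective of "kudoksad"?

"kudoksad" ends in a consonant. The stems ending in a consonant (bubod → buboden, karurit → karuriten, fabuful → fabufulen) add -en.
So kudoksad → kudoksaden.

kudoksaden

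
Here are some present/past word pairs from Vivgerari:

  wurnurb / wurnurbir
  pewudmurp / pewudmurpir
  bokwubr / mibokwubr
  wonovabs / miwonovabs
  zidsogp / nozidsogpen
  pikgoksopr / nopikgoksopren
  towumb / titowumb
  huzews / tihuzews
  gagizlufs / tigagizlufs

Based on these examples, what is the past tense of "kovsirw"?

kovsirwir

pewudmurp and zidsogp both end in -p yet inflect differently (pewudmurpir, nozidsogpen), so the final letter is not what conditions the rule; the second-to-last letter is.
"kovsirw" has second-to-last letter 'r'. The stems whose second-to-last letter is 'r' (wurnurb → wurnurbir, pewudmurp → pewudmurpir) add -ir.
So kovsirw → kovsirwir.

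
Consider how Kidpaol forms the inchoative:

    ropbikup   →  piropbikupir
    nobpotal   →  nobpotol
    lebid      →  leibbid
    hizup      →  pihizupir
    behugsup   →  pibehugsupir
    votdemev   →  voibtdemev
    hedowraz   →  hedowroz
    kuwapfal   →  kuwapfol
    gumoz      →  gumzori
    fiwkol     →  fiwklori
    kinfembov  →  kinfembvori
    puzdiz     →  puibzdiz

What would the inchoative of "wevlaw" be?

wevlow

votdemev and kinfembov both end in -v yet inflect differently (voibtdemev, kinfembvori), so the final letter is not what conditions the rule; the last vowel is.
"wevlaw" has last vowel 'a'. The stems whose last vowel is 'a' (hedowraz → hedowroz, kuwapfal → kuwapfol, nobpotal → nobpotol) change the last vowel to 'o'.
So wevlaw → wevlow.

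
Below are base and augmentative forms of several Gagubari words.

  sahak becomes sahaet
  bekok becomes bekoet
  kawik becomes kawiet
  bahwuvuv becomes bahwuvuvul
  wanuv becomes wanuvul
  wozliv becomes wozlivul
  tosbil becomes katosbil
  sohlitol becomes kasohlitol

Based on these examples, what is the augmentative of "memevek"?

memeveet

kawik and wozliv both have last vowel 'i' yet inflect differently (kawiet, wozlivul), so the last vowel is not what conditions the rule; the final letter is.
"memevek" ends in -k. The stems ending in -k (sahak → sahaet, bekok → bekoet, kawik → kawiet) drop the final letter and add -et.
So memevek → memeveet.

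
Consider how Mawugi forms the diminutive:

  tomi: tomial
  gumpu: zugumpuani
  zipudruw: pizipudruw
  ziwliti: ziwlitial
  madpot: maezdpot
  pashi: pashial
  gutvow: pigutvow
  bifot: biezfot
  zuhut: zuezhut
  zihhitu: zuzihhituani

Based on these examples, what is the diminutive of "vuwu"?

zuvuwuani

gutvow and bifot both have last vowel 'o' yet inflect differently (pigutvow, biezfot), so the last vowel is not what conditions the rule; the final letter is.
"vuwu" ends in -u. The stems ending in -u (gumpu → zugumpuani, zihhitu → zuzihhituani) add zu- … -ani around the stem.
The other patterns: stems ending in -w add the prefix pi-; stems ending in -t insert -ez- after the first vowel; stems ending in -i add -al.
So vuwu → zuvuwuani.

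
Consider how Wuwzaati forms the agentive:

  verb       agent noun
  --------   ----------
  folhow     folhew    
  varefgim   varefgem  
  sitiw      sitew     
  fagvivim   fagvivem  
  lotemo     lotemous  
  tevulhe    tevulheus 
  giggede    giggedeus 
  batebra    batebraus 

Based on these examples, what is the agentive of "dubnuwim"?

"dubnuwim" ends in a consonant. The stems ending in a consonant (folhow → folhew, varefgim → varefgem, sitiw → sitew) change the last vowel to 'e'.
So dubnuwim → dubnuwem.

dubnuwem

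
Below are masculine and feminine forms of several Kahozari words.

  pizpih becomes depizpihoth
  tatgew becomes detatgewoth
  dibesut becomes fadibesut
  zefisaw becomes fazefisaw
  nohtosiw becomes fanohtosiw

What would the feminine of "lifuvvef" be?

"lifuvvef" has 3 vowels. The stems with 3 vowels (dibesut → fadibesut, nohtosiw → fanohtosiw, zefisaw → fazefisaw) add the prefix fa-.
So lifuvvef → falifuvvef.

falifuvvef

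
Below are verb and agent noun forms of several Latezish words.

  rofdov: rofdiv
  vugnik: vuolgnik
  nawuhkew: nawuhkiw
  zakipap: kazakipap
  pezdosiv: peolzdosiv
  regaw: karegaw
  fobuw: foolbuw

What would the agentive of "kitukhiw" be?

"kitukhiw" has last vowel 'i'. The stems whose last vowel is 'i' (vugnik → vuolgnik, pezdosiv → peolzdosiv) insert -ol- after the first vowel.
So kitukhiw → kioltukhiw.

kioltukhiw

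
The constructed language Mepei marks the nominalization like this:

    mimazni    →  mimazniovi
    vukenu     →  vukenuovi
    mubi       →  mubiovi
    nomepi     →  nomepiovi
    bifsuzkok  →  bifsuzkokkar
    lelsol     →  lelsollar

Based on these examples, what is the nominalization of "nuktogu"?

"nuktogu" ends in a vowel. The stems ending in a vowel (mimazni → mimazniovi, vukenu → vukenuovi, mubi → mubiovi) add -ovi.
The other pattern: stems ending in a consonant double the final consonant and add -ar.
So nuktogu → nuktoguovi.

nuktoguovi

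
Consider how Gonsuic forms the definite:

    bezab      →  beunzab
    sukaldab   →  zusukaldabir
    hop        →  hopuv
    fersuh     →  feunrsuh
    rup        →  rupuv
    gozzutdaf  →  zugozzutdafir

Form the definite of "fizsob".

"fizsob" has 2 vowels. The stems with 2 vowels (bezab → beunzab, fersuh → feunrsuh) insert -un- after the first vowel.
The other patterns: stems with 1 vowel add -uv; stems with 3 vowels add zu- … -ir around the stem.
So fizsob → fiunzsob.

fiunzsob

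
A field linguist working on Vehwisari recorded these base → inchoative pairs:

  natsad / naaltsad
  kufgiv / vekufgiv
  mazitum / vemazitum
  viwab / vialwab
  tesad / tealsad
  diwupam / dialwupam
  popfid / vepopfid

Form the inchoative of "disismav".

natsad and popfid both end in -d yet inflect differently (naaltsad, vepopfid), so the final letter is not what conditions the rule; the last vowel is.
"disismav" has last vowel 'a'. The stems whose last vowel is 'a' (natsad → naaltsad, diwupam → dialwupam, viwab → vialwab) insert -al- after the first vowel.
The other pattern: stems whose last vowel is 'i' or 'u' add the prefix ve-.
So disismav → dialsismav.

dialsismav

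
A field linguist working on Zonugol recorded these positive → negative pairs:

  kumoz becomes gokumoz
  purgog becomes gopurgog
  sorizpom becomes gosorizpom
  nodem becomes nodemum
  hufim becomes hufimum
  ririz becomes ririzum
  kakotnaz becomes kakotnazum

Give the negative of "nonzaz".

nonzazum

kumoz and kakotnaz both end in -z yet inflect differently (gokumoz, kakotnazum), so the final letter is not what conditions the rule; the last vowel is.
"nonzaz" has last vowel 'a'. The one such stem in the data (kakotnaz → kakotnazum) adds -um, so the same rule applies.
So nonzaz → nonzazum.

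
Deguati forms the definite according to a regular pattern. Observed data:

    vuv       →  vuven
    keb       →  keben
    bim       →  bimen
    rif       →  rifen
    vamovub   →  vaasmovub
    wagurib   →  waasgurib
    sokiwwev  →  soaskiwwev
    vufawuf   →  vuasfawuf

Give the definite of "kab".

kaben

"kab" has 1 vowel. The stems with 1 vowel (vuv → vuven, keb → keben, bim → bimen) add -en.
The other pattern: stems with 3 vowels insert -as- after the first vowel.
So kab → kaben.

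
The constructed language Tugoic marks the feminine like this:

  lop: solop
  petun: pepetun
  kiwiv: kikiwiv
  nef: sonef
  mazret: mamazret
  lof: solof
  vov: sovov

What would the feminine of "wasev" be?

vov and kiwiv both end in -v yet inflect differently (sovov, kikiwiv), so the final letter is not what conditions the rule; the number of vowels is.
"wasev" has 2 vowels. The stems with 2 vowels (mazret → mamazret, kiwiv → kikiwiv, petun → pepetun) repeat the first consonant+vowel as a prefix.
So wasev → wawasev.

wawasev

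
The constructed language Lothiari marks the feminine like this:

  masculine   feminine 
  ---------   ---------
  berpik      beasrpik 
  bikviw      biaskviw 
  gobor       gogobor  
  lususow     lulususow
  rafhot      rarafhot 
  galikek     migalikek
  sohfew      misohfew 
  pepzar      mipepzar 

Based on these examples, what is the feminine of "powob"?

"powob" has last vowel 'o'. The stems whose last vowel is 'o' (gobor → gogobor, lususow → lulususow, rafhot → rarafhot) repeat the first consonant+vowel as a prefix.
So powob → popowob.

popowob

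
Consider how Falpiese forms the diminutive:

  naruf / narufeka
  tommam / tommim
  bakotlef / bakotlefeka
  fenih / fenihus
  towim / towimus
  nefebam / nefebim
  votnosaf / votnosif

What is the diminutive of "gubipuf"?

gubipufeka

towim and nefebam both end in -m yet inflect differently (towimus, nefebim), so the final letter is not what conditions the rule; the last vowel is.
"gubipuf" has last vowel 'u'. The one such stem in the data (naruf → narufeka) adds -eka, so the same rule applies.
The other patterns: stems whose last vowel is 'i' add -us; stems whose last vowel is 'a' change the last vowel to 'i'.
So gubipuf → gubipufeka.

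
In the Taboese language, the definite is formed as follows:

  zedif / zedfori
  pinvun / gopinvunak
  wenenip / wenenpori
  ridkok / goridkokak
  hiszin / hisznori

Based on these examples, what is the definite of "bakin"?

hiszin and pinvun both end in -n yet inflect differently (hisznori, gopinvunak), so the final letter is not what conditions the rule; the last vowel is.
"bakin" has last vowel 'i'. The stems whose last vowel is 'i' (hiszin → hisznori, wenenip → wenenpori, zedif → zedfori) delete the last vowel and add -ori.
The other pattern: stems whose last vowel is 'o' or 'u' add go- … -ak around the stem.
So bakin → baknori.

baknori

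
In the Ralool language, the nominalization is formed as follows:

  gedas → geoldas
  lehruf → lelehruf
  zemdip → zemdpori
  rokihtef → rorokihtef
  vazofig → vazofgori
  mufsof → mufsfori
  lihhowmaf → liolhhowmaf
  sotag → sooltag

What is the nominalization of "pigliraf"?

piolgliraf

sotag and vazofig both end in -g yet inflect differently (sooltag, vazofgori), so the final letter is not what conditions the rule; the last vowel is.
"pigliraf" has last vowel 'a'. The stems whose last vowel is 'a' (sotag → sooltag, lihhowmaf → liolhhowmaf, gedas → geoldas) insert -ol- after the first vowel.
The other patterns: stems whose last vowel is 'i' or 'o' delete the last vowel and add -ori; stems whose last vowel is 'e' or 'u' repeat the first consonant+vowel as a prefix.
So pigliraf → piolgliraf.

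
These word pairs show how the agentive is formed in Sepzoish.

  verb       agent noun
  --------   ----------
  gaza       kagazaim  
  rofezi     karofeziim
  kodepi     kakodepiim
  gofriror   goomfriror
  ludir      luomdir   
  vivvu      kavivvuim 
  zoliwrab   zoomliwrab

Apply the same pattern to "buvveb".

rofezi and ludir both have last vowel 'i' yet inflect differently (karofeziim, luomdir), so the last vowel is not what conditions the rule; whether the stem ends in a vowel or a consonant is.
"buvveb" ends in a consonant. The stems ending in a consonant (ludir → luomdir, gofriror → goomfriror, zoliwrab → zoomliwrab) insert -om- after the first vowel.
The other pattern: stems ending in a vowel add ka- … -im around the stem.
So buvveb → buomvveb.

buomvveb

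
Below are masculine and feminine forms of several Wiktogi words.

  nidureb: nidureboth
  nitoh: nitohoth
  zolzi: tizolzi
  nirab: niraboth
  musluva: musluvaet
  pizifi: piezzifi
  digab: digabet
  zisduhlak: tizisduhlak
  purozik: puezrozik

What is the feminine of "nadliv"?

nadlivoth

pizifi and zolzi both end in -i yet inflect differently (piezzifi, tizolzi), so the final letter is not what conditions the rule; the first letter is.
"nadliv" begins with n-. The stems beginning with n- (nidureb → nidureboth, nirab → niraboth, nitoh → nitohoth) add -oth.
The other patterns: stems beginning with p- insert -ez- after the first vowel; stems beginning with z- add the prefix ti-; stems beginning with d- or m- add -et.
So nadliv → nadlivoth.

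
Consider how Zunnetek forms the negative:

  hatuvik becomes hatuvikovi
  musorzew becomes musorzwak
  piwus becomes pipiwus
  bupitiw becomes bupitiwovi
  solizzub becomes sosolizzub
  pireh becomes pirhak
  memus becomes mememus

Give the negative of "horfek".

bupitiw and musorzew both end in -w yet inflect differently (bupitiwovi, musorzwak), so the final letter is not what conditions the rule; the last vowel is.
"horfek" has last vowel 'e'. The stems whose last vowel is 'e' (pireh → pirhak, musorzew → musorzwak) delete the last vowel and add -ak.
So horfek → horfkak.

horfkak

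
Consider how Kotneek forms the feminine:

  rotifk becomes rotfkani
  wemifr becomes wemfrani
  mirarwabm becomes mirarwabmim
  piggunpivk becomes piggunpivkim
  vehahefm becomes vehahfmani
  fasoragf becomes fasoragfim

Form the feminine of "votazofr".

votazfrani

rotifk and piggunpivk both end in -k yet inflect differently (rotfkani, piggunpivkim), so the final letter is not what conditions the rule; the second-to-last letter is.
"votazofr" has second-to-last letter 'f'. The stems whose second-to-last letter is 'f' (rotifk → rotfkani, vehahefm → vehahfmani, wemifr → wemfrani) delete the last vowel and add -ani.
The other pattern: stems whose second-to-last letter is 'b', 'g' or 'v' add -im.
So votazofr → votazfrani.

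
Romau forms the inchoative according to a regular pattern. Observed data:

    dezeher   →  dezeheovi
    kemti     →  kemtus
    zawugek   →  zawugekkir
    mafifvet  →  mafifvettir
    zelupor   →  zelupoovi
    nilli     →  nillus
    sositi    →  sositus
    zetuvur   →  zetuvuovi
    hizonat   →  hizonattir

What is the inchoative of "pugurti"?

pugurtus

dezeher and mafifvet both have last vowel 'e' yet inflect differently (dezeheovi, mafifvettir), so the last vowel is not what conditions the rule; the final letter is.
"pugurti" ends in -i. The stems ending in -i (sositi → sositus, kemti → kemtus, nilli → nillus) drop the final letter and add -us.
So pugurti → pugurtus.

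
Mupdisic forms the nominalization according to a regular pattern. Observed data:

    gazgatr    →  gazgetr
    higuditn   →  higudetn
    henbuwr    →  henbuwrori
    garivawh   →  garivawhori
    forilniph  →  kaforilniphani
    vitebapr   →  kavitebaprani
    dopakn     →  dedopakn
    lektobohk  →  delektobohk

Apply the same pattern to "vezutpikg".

"vezutpikg" has second-to-last letter 'k'. The one such stem in the data (dopakn → dedopakn) adds the prefix de-, so the same rule applies.
The other patterns: stems whose second-to-last letter is 't' change the last vowel to 'e'; stems whose second-to-last letter is 'w' add -ori; stems whose second-to-last letter is 'p' add ka- … -ani around the stem.
So vezutpikg → devezutpikg.

devezutpikg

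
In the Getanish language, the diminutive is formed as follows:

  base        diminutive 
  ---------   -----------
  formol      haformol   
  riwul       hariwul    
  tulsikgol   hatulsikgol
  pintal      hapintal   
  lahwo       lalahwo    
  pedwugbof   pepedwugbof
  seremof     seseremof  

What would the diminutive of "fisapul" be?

hafisapul

formol and lahwo both have last vowel 'o' yet inflect differently (haformol, lalahwo), so the last vowel is not what conditions the rule; the final letter is.
"fisapul" ends in -l. The stems ending in -l (formol → haformol, riwul → hariwul, tulsikgol → hatulsikgol) add the prefix ha-.
So fisapul → hafisapul.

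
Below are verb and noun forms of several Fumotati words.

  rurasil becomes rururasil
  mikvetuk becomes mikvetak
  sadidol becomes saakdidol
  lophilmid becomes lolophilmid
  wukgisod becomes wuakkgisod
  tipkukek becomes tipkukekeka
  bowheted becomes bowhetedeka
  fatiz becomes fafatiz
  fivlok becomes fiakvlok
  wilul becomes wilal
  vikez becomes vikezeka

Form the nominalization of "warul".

waral

"warul" has last vowel 'u'. The stems whose last vowel is 'u' (mikvetuk → mikvetak, wilul → wilal) change the last vowel to 'a'.
So warul → waral.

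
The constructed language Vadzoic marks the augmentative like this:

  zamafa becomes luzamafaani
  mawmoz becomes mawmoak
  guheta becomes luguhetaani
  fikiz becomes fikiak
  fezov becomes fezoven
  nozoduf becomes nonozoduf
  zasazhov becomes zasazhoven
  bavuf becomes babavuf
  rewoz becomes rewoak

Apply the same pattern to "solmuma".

lusolmumaani

mawmoz and fezov both have last vowel 'o' yet inflect differently (mawmoak, fezoven), so the last vowel is not what conditions the rule; the final letter is.
"solmuma" ends in -a. The stems ending in -a (guheta → luguhetaani, zamafa → luzamafaani) add lu- … -ani around the stem.
The other patterns: stems ending in -f repeat the first consonant+vowel as a prefix; stems ending in -z drop the final letter and add -ak; stems ending in -v add -en.
So solmuma → lusolmumaani.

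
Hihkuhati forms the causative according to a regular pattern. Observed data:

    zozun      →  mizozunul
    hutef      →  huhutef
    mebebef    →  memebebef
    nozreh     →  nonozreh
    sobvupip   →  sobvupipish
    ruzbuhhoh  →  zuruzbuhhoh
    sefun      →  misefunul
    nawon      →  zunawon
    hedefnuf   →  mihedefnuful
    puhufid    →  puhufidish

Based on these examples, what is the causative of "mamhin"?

ruzbuhhoh and nozreh both end in -h yet inflect differently (zuruzbuhhoh, nonozreh), so the final letter is not what conditions the rule; the last vowel is.
"mamhin" has last vowel 'i'. The stems whose last vowel is 'i' (puhufid → puhufidish, sobvupip → sobvupipish) add -ish.
So mamhin → mamhinish.

mamhinish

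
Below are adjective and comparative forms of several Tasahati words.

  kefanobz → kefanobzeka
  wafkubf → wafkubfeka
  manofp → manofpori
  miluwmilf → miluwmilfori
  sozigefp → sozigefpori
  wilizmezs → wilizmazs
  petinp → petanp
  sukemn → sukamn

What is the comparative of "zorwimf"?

wafkubf and miluwmilf both end in -f yet inflect differently (wafkubfeka, miluwmilfori), so the final letter is not what conditions the rule; the second-to-last letter is.
"zorwimf" has second-to-last letter 'm'. The one such stem in the data (sukemn → sukamn) changes the last vowel to 'a' (as do wilizmezs, petinp), so the same rule applies.
The other patterns: stems whose second-to-last letter is 'b' add -eka; stems whose second-to-last letter is 'f' or 'l' add -ori.
So zorwimf → zorwamf.

zorwamf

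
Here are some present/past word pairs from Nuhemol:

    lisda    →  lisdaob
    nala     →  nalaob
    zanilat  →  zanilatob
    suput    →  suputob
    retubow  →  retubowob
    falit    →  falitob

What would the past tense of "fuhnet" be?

fuhnetob

Every pair shown (lisda → lisdaob, nala → nalaob, zanilat → zanilatob, …) follows the same rule: add -ob.
So fuhnet → fuhnetob.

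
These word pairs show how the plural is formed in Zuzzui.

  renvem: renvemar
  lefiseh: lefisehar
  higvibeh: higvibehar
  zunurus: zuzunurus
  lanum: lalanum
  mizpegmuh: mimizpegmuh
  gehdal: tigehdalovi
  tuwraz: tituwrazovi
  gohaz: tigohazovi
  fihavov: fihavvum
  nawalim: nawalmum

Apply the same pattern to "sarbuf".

sasarbuf

renvem and lanum both end in -m yet inflect differently (renvemar, lalanum), so the final letter is not what conditions the rule; the last vowel is.
"sarbuf" has last vowel 'u'. The stems whose last vowel is 'u' (zunurus → zuzunurus, lanum → lalanum, mizpegmuh → mimizpegmuh) repeat the first consonant+vowel as a prefix.
So sarbuf → sasarbuf.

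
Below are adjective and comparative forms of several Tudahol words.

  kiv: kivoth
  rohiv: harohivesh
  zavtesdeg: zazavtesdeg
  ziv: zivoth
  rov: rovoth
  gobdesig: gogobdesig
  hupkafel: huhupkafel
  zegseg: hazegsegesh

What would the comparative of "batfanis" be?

"batfanis" has 3 vowels. The stems with 3 vowels (hupkafel → huhupkafel, gobdesig → gogobdesig, zavtesdeg → zazavtesdeg) repeat the first consonant+vowel as a prefix.
The other patterns: stems with 1 vowel add -oth; stems with 2 vowels add ha- … -esh around the stem.
So batfanis → babatfanis.

babatfanis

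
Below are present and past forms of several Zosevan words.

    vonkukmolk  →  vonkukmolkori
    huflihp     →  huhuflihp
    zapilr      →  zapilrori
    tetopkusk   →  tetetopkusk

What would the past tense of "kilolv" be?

kilolvori

vonkukmolk and tetopkusk both end in -k yet inflect differently (vonkukmolkori, tetetopkusk), so the final letter is not what conditions the rule; the second-to-last letter is.
"kilolv" has second-to-last letter 'l'. The stems whose second-to-last letter is 'l' (zapilr → zapilrori, vonkukmolk → vonkukmolkori) add -ori.
The other pattern: stems whose second-to-last letter is 'h' or 's' repeat the first consonant+vowel as a prefix.
So kilolv → kilolvori.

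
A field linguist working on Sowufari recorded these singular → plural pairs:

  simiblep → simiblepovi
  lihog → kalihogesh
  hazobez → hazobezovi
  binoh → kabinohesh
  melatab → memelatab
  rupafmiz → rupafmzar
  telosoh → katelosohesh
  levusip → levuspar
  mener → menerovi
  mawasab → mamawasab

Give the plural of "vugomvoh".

kavugomvohesh

levusip and simiblep both end in -p yet inflect differently (levuspar, simiblepovi), so the final letter is not what conditions the rule; the last vowel is.
"vugomvoh" has last vowel 'o'. The stems whose last vowel is 'o' (lihog → kalihogesh, binoh → kabinohesh, telosoh → katelosohesh) add ka- … -esh around the stem.
The other patterns: stems whose last vowel is 'i' delete the last vowel and add -ar; stems whose last vowel is 'e' add -ovi; stems whose last vowel is 'a' repeat the first consonant+vowel as a prefix.
So vugomvoh → kavugomvohesh.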